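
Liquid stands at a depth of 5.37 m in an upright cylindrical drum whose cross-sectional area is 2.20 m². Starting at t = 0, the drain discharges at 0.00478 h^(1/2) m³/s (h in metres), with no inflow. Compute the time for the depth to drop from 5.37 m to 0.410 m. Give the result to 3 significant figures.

1540 s

Unsteady balance on liquid volume: A dh/dt = −0.00478 √h.
Separate and integrate: 2(√h − √h₀) = −(0.00478/A) t.
t = 2A(√h₀ − √h)/0.00478 = 2·2.20·(√5.37 − √0.410)/0.00478
  = 4.4000 × (2.3173 − 0.64031) / 0.00478 = 1543.7 s.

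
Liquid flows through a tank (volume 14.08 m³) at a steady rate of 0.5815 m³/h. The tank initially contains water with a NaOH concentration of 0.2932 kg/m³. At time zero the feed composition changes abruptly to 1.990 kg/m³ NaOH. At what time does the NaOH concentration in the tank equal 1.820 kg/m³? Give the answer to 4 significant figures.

55.71 h

Species balance on the tank: V dC/dt = Q(C_in − C), so τ = V/Q = 24.2132 h.
C(t) = C_in + (C₀ − C_in) e^(−t/τ). Set C = 1.820 and solve for t:
e^(−t/τ) = (C − C_in)/(C₀ − C_in) = (1.820 − 1.990)/(0.2932 − 1.990) = 0.100189
t = −τ ln(…) = 24.2132 × 2.30070 = 55.7074 h.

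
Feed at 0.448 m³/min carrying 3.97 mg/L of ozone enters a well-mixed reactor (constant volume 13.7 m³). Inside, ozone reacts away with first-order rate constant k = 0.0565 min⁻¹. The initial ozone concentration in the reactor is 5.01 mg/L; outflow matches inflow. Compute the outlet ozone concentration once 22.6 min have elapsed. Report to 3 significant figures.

1.93 mg/L

Accumulation = in − out − consumed: V dC/dt = Q C_in − Q C − k V C.
This is linear with rate a = Q/V + k = 0.089201 min⁻¹.
C_ss = Q C_in/(Q + kV) = 1.4554 mg/L; C(t) = C_ss + (C₀ − C_ss) e^(−a t).
C(22.6) = 1.4554 + (3.5546)·e^(−0.089201·22.6) = 1.4554 + (3.5546)·0.13320 = 1.9288 mg/L.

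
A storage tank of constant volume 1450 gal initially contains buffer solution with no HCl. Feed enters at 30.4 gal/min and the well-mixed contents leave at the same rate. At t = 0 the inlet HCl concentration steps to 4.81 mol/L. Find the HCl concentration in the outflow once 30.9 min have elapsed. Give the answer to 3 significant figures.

Accumulation = in − out for the solute gives V dC/dt = Q(C_in − C).
So dC/dt = (C_in − C)/τ with τ = V/Q = 1450/30.4 = 47.697 min.
C approaches C_in exponentially: C(t) = C_in + (C₀ − C_in) e^(−t/τ).
C(30.9) = 4.81 + (0 − 4.81)·e^(−30.9/47.697) = 4.81 + (-4.8100)·0.52318 = 2.2935 mol/L.

2.29 mol/L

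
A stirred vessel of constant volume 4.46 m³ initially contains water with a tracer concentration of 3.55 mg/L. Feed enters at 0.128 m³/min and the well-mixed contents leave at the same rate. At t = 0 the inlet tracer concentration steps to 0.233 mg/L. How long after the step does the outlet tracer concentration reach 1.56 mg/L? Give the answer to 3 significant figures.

31.9 min

Species balance: V dC/dt = Q(C_in − C) ⇒ τ = V/Q = 34.844 min.
C(t) = C_in + (C₀ − C_in) e^(−t/τ). Set C = 1.56 and solve for t:
e^(−t/τ) = (C − C_in)/(C₀ − C_in) = (1.56 − 0.233)/(3.55 − 0.233) = 0.40006
t = −τ ln(…) = 34.844 × 0.91614 = 31.922 min.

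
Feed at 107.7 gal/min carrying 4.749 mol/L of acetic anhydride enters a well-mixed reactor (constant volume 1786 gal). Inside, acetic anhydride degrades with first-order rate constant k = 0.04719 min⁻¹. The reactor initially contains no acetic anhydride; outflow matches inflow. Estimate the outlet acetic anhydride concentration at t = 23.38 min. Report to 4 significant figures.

Accumulation = in − out − consumed: V dC/dt = Q C_in − Q C − k V C.
This is linear with rate a = Q/V + k = 0.107492 min⁻¹.
C_ss = Q C_in/(Q + kV) = 2.66415 mol/L; C(t) = C_ss + (C₀ − C_ss) e^(−a t).
C(23.38) = 2.66415 + (-2.66415)·e^(−0.107492·23.38) = 2.66415 + (-2.66415)·0.0810109 = 2.44833 mol/L.

2.448 mol/L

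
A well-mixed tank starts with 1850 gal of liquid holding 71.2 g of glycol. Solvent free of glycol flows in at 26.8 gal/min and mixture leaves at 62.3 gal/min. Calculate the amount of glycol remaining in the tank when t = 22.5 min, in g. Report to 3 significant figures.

26.4 g

Total volume: dV/dt = Q_in − Q_out = -35.500 gal/min, so V(t) = 1850 − 35.500 t and V(22.5) = 1051.2 gal.
Species balance (pure solvent in): dm/dt = −Q_out · m/V(t).
dm/m = −Q_out dt/(V₀ − 35.500 t); integrating gives ln(m/m₀) = −(Q_out/(Q_in−Q_out)) ln(V/V₀).
m = m₀ (V₀/V)^(Q_out/(Q_in−Q_out)) = 71.2 × (1850/1051.2)^(-1.7549) = 26.406 g.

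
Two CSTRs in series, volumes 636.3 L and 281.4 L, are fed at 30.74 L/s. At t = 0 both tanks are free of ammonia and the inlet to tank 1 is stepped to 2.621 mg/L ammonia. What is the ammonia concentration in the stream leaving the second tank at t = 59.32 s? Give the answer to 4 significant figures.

Each tank obeys Vᵢ dCᵢ/dt = Q(Cᵢ₋₁ − Cᵢ), so τᵢ = Vᵢ/Q.
τ₁ = 636.3/30.74 = 20.6994 s; τ₂ = 281.4/30.74 = 9.15420 s.
Tank 1: C₁ = C_in(1 − e^(−t/τ₁)). Tank 2 (τ₁ ≠ τ₂): C₂ = C_in[1 − (τ₁ e^(−t/τ₁) − τ₂ e^(−t/τ₂))/(τ₁ − τ₂)].
At t = 59.32: e^(−t/τ₁) = 0.0569386, e^(−t/τ₂) = 0.00153368.
C₂ = 2.621·[1 − (20.6994·0.0569386 − 9.15420·0.00153368)/(11.5452)] = 2.621·0.899131 = 2.35662 mg/L.

2.357 mg/L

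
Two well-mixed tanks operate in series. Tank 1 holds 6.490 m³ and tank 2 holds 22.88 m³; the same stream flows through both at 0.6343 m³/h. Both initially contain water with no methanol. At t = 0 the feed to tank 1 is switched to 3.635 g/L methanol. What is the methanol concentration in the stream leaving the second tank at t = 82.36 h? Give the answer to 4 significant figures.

Species balance on tank i: dCᵢ/dt = (Cᵢ₋₁ − Cᵢ)/τᵢ with τᵢ = Vᵢ/Q.
τ₁ = 6.490/0.6343 = 10.2318 h; τ₂ = 22.88/0.6343 = 36.0713 h.
Tank 1: C₁ = C_in(1 − e^(−t/τ₁)). Tank 2 (τ₁ ≠ τ₂): C₂ = C_in[1 − (τ₁ e^(−t/τ₁) − τ₂ e^(−t/τ₂))/(τ₁ − τ₂)].
At t = 82.36: e^(−t/τ₁) = 0.000319277, e^(−t/τ₂) = 0.101951.
C₂ = 3.635·[1 − (10.2318·0.000319277 − 36.0713·0.101951)/(-25.8395)] = 3.635·0.857805 = 3.11812 g/L.

3.118 g/L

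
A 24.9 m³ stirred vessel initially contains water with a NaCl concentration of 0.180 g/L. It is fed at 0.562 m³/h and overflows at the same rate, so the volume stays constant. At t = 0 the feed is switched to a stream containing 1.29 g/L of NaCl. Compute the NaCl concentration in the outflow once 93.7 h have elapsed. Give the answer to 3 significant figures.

1.16 g/L

Accumulation = in − out for the solute gives V dC/dt = Q(C_in − C).
Time constant τ = V/Q = 24.9/0.562 = 44.306 h.
C approaches C_in exponentially: C(t) = C_in + (C₀ − C_in) e^(−t/τ).
C(93.7) = 1.29 + (0.180 − 1.29)·e^(−93.7/44.306) = 1.29 + (-1.1100)·0.12065 = 1.1561 g/L.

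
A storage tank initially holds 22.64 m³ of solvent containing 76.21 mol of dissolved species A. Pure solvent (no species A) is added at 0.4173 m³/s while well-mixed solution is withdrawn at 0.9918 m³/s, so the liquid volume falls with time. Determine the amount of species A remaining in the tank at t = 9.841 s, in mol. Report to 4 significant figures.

46.41 mol

Total volume: dV/dt = Q_in − Q_out = -0.574500 m³/s, so V(t) = 22.64 − 0.574500 t and V(9.841) = 16.9863 m³.
No species A enters, so dm/dt = −Q_out · (m/V).
dm/m = −Q_out dt/(V₀ − 0.574500 t); integrating gives ln(m/m₀) = −(Q_out/(Q_in−Q_out)) ln(V/V₀).
m = m₀ (V₀/V)^(Q_out/(Q_in−Q_out)) = 76.21 × (22.64/16.9863)^(-1.72637) = 46.4089 mol.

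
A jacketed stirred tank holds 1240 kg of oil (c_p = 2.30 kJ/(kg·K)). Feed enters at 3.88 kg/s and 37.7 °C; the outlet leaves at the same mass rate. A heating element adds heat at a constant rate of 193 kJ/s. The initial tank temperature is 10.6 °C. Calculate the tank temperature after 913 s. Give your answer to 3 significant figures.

56.5 °C

M c_p dT/dt = ṁ c_p (T_in − T) + Q̇.
τ = M/ṁ = 319.59 s; T_ss = T_in + Q̇/(ṁ c_p) = 37.7 + 193/(3.88·2.30) = 59.327 °C.
T approaches T_ss exponentially: T(t) = T_ss + (T₀ − T_ss) e^(−t/τ).
T(913) = 59.327 + (-48.727)·e^(−913/319.59) = 59.327 + (-48.727)·0.057452 = 56.528 °C.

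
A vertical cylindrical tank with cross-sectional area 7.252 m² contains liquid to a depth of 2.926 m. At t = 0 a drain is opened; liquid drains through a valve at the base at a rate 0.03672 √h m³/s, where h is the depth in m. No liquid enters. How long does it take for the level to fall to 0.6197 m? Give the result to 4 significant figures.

With no inflow, A dh/dt = −0.03672 √h.
This is separable: 2 d(√h)/dt = −0.03672/A, so √h = √h₀ − (0.03672/(2A)) t.
t = 2A(√h₀ − √h)/0.03672 = 2·7.252·(√2.926 − √0.6197)/0.03672
  = 14.5040 × (1.71056 − 0.787210) / 0.03672 = 364.711 s.

364.7 s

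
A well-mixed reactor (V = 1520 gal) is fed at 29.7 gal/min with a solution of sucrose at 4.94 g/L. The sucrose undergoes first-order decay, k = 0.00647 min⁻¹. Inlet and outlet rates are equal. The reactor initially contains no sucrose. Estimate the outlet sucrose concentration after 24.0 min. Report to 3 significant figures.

1.72 g/L

V dC/dt = Q(C_in − C) − k V C.
dC/dt = (Q/V) C_in − (Q/V + k) C; effective rate a = Q/V + k = 0.019539 + 0.00647 = 0.026009 min⁻¹.
C_ss = Q C_in/(Q + kV) = 3.7111 g/L; C(t) = C_ss + (C₀ − C_ss) e^(−a t).
C(24.0) = 3.7111 + (-3.7111)·e^(−0.026009·24.0) = 3.7111 + (-3.7111)·0.53568 = 1.7232 g/L.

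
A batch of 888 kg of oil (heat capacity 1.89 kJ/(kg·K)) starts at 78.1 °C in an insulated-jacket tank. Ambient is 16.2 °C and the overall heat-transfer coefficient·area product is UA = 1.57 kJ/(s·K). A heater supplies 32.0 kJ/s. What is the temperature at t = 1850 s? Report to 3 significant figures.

Energy balance: M c_p dT/dt = −UA(T − T_amb) + Q̇.
dT/dt = (T_ss − T)/τ with T_ss = T_amb + Q̇/UA = 16.2 + 32.0/1.57 = 36.582 °C, τ = M c_p/UA = 888·1.89/1.57 = 1069.0 s.
This is linear first-order; T(t) = T_ss + (T₀ − T_ss) e^(−t/τ).
T(1850) = 36.582 + (41.518)·0.17718 = 43.938 °C.

43.9 °C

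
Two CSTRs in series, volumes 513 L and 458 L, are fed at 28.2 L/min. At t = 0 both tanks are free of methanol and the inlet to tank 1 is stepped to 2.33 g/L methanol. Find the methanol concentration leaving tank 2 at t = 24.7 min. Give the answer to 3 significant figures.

0.980 g/L

Each tank obeys Vᵢ dCᵢ/dt = Q(Cᵢ₋₁ − Cᵢ), so τᵢ = Vᵢ/Q.
τ₁ = 513/28.2 = 18.191 min; τ₂ = 458/28.2 = 16.241 min.
Tank 1: C₁ = C_in(1 − e^(−t/τ₁)). Tank 2 (τ₁ ≠ τ₂): C₂ = C_in[1 − (τ₁ e^(−t/τ₁) − τ₂ e^(−t/τ₂))/(τ₁ − τ₂)].
At t = 24.7: e^(−t/τ₁) = 0.25723, e^(−t/τ₂) = 0.21853.
C₂ = 2.33·[1 − (18.191·0.25723 − 16.241·0.21853)/(1.9504)] = 2.33·0.42049 = 0.97975 g/L.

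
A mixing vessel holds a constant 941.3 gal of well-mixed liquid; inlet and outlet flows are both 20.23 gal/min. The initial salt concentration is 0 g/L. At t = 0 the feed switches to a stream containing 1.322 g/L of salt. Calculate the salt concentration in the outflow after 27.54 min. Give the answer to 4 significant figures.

0.5906 g/L

Unsteady species balance (constant V, well mixed): V dC/dt = Q(C_in − C).
Time constant τ = V/Q = 941.3/20.23 = 46.5299 min.
This is linear first-order; C(t) = C_in + (C₀ − C_in) e^(−t/τ).
C(27.54) = 1.322 + (0 − 1.322)·e^(−27.54/46.5299) = 1.322 + (-1.32200)·0.553288 = 0.590554 g/L.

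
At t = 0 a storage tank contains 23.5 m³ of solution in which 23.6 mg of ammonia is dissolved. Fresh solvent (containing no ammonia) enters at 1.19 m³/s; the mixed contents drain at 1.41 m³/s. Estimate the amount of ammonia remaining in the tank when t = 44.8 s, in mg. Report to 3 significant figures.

0.724 mg

Let m(t) be the amount of ammonia. Volume: V(t) = V₀ + (Q_in − Q_out) t = 23.5 − 0.22000 t; V(44.8) = 13.644 m³.
Species balance (pure solvent in): dm/dt = −Q_out · m/V(t).
dm/m = −Q_out dt/(V₀ − 0.22000 t); integrating gives ln(m/m₀) = −(Q_out/(Q_in−Q_out)) ln(V/V₀).
m = m₀ (V₀/V)^(Q_out/(Q_in−Q_out)) = 23.6 × (23.5/13.644)^(-6.4091) = 0.72370 mg.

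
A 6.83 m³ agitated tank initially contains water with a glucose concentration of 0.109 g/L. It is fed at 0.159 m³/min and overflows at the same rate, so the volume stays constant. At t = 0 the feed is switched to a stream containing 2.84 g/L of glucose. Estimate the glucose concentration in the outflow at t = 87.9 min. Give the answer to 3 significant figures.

Unsteady species balance (constant V, well mixed): V dC/dt = Q(C_in − C).
So dC/dt = (C_in − C)/τ with τ = V/Q = 6.83/0.159 = 42.956 min.
This is linear first-order; C(t) = C_in + (C₀ − C_in) e^(−t/τ).
C(87.9) = 2.84 + (0.109 − 2.84)·e^(−87.9/42.956) = 2.84 + (-2.7310)·0.12921 = 2.4871 g/L.

2.49 g/L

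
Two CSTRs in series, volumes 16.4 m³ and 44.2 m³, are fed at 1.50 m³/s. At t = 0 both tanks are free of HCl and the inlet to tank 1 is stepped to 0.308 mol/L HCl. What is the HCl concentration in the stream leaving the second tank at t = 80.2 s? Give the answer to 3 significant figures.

0.276 mol/L

Each tank obeys Vᵢ dCᵢ/dt = Q(Cᵢ₋₁ − Cᵢ), so τᵢ = Vᵢ/Q.
τ₁ = 16.4/1.50 = 10.933 s; τ₂ = 44.2/1.50 = 29.467 s.
Tank 1: C₁ = C_in(1 − e^(−t/τ₁)). Tank 2 (τ₁ ≠ τ₂): C₂ = C_in[1 − (τ₁ e^(−t/τ₁) − τ₂ e^(−t/τ₂))/(τ₁ − τ₂)].
At t = 80.2: e^(−t/τ₁) = 0.00065207, e^(−t/τ₂) = 0.065762.
C₂ = 0.308·[1 − (10.933·0.00065207 − 29.467·0.065762)/(-18.533)] = 0.308·0.89583 = 0.27592 mol/L.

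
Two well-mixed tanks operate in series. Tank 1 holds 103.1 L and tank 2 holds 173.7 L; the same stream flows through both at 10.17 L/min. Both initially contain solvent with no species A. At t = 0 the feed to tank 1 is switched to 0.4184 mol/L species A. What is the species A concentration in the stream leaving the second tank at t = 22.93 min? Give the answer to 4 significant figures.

0.2132 mol/L

Species balance on tank i: dCᵢ/dt = (Cᵢ₋₁ − Cᵢ)/τᵢ with τᵢ = Vᵢ/Q.
τ₁ = 103.1/10.17 = 10.1377 min; τ₂ = 173.7/10.17 = 17.0796 min.
Tank 1: C₁ = C_in(1 − e^(−t/τ₁)). Tank 2 (τ₁ ≠ τ₂): C₂ = C_in[1 − (τ₁ e^(−t/τ₁) − τ₂ e^(−t/τ₂))/(τ₁ − τ₂)].
At t = 22.93: e^(−t/τ₁) = 0.104156, e^(−t/τ₂) = 0.261183.
C₂ = 0.4184·[1 − (10.1377·0.104156 − 17.0796·0.261183)/(-6.94199)] = 0.4184·0.509504 = 0.213177 mol/L.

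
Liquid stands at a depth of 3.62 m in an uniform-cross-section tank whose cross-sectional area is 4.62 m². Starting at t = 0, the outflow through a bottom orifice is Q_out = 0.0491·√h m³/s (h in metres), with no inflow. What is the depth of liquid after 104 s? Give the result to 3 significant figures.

A dh/dt = −Q_out = −0.0491 √h.
This is separable: 2 d(√h)/dt = −0.0491/A, so √h = √h₀ − (0.0491/(2A)) t.
√h = √3.62 − 0.0491·104/(2·4.62) = 1.9026 − 0.55264 = 1.3500.
h = 1.3500² = 1.8225 m.

1.82 m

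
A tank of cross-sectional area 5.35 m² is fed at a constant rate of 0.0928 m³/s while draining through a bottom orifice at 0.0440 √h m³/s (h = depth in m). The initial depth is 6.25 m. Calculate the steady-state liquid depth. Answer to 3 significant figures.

4.45 m

A dh/dt = Q_in − 0.0440 √h. Steady state requires inflow = outflow:
Q_in = 0.0440 √h_ss ⇒ √h_ss = 0.0928/0.0440 = 2.1091.
h_ss = 2.1091² = 4.4483 m. (Since h₀ = 6.25 m > h_ss, the level will fall toward this value.)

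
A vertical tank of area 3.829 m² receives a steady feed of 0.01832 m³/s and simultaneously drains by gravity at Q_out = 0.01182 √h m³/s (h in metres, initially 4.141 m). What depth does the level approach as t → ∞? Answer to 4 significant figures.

Level balance: A dh/dt = 0.01832 − 0.01182 √h. Setting dh/dt = 0:
Q_in = 0.01182 √h_ss ⇒ √h_ss = 0.01832/0.01182 = 1.54992.
h_ss = 1.54992² = 2.40224 m. (Since h₀ = 4.141 m > h_ss, the level will fall toward this value.)

2.402 m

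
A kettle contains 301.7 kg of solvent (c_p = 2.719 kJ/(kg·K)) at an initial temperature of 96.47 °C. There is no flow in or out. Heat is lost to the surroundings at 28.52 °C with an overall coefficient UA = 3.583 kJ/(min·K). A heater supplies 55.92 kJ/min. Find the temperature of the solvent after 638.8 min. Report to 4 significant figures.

47.34 °C

M c_p dT/dt = −UA(T − T_amb) + Q̇.
dT/dt = (T_ss − T)/τ with T_ss = T_amb + Q̇/UA = 28.52 + 55.92/3.583 = 44.1270 °C, τ = M c_p/UA = 301.7·2.719/3.583 = 228.948 min.
Solution: T(t) = T_ss + (T₀ − T_ss) e^(−t/τ).
T(638.8) = 44.1270 + (52.3430)·0.0614121 = 47.3415 °C.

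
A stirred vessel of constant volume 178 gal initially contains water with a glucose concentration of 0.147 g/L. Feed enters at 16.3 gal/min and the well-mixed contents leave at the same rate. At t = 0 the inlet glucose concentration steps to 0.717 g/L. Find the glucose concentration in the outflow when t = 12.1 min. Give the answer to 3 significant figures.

0.529 g/L

Accumulation = in − out for the solute gives V dC/dt = Q(C_in − C).
So dC/dt = (C_in − C)/τ with τ = V/Q = 178/16.3 = 10.920 min.
Integrating: C(t) = C_in + (C₀ − C_in) e^(−t/τ).
C(12.1) = 0.717 + (0.147 − 0.717)·e^(−12.1/10.920) = 0.717 + (-0.57000)·0.33021 = 0.52878 g/L.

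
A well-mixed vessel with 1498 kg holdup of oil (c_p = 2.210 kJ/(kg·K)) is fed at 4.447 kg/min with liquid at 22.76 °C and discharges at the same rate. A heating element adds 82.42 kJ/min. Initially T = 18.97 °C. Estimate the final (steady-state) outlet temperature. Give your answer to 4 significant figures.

31.15 °C

Unsteady energy balance on the tank contents: M c_p dT/dt = ṁ c_p (T_in − T) + 82.42.
At steady state dT/dt = 0 ⇒ T_ss = T_in + Q̇/(ṁ c_p) = 22.76 + 82.42/(4.447·2.210) = 31.1464 °C.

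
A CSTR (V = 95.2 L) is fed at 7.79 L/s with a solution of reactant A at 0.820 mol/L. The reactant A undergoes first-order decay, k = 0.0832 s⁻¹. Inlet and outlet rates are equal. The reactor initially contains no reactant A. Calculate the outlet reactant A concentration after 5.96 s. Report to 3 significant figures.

0.255 mol/L

V dC/dt = Q(C_in − C) − k V C.
dC/dt = (Q/V) C_in − (Q/V + k) C; effective rate a = Q/V + k = 0.081828 + 0.0832 = 0.16503 s⁻¹.
C_ss = Q C_in/(Q + kV) = 0.40659 mol/L; C(t) = C_ss + (C₀ − C_ss) e^(−a t).
C(5.96) = 0.40659 + (-0.40659)·e^(−0.16503·5.96) = 0.40659 + (-0.40659)·0.37398 = 0.25454 mol/L.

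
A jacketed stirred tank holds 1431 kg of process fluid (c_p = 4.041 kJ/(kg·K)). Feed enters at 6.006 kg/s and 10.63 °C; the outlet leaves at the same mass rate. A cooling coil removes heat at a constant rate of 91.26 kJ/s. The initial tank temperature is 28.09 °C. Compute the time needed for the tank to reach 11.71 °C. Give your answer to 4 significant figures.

M c_p dT/dt = ṁ c_p (T_in − T) − Q̇.
τ = M/ṁ = 238.262 s; T_ss = T_in − Q̇/(ṁ c_p) = 6.86984 °C.
T(t) = T_ss + (T₀ − T_ss) e^(−t/τ). Set T = 11.71:
e^(−t/τ) = (11.71 − 6.86984)/(28.09 − 6.86984) = 0.228093
t = −238.262 · ln(0.228093) = 352.152 s.

352.2 s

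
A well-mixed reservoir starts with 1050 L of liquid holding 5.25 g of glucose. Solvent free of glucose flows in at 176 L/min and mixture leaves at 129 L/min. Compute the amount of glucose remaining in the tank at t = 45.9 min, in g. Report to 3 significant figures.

Let m(t) be the amount of glucose. Volume: V(t) = V₀ + (Q_in − Q_out) t = 1050 + 47.000 t; V(45.9) = 3207.3 L.
Species balance (pure solvent in): dm/dt = −Q_out · m/V(t).
dm/m = −Q_out dt/(V₀ + 47.000 t); integrating gives ln(m/m₀) = −(Q_out/(Q_in−Q_out)) ln(V/V₀).
m = m₀ (V₀/V)^(Q_out/(Q_in−Q_out)) = 5.25 × (1050/3207.3)^(2.7447) = 0.24498 g.

0.245 g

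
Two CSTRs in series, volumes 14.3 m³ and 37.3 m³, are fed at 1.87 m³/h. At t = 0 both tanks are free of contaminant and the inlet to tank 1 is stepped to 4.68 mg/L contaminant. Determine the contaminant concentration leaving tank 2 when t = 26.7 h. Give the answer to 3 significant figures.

Species balance on tank i: dCᵢ/dt = (Cᵢ₋₁ − Cᵢ)/τᵢ with τᵢ = Vᵢ/Q.
τ₁ = 14.3/1.87 = 7.6471 h; τ₂ = 37.3/1.87 = 19.947 h.
Solving the cascade with C₁(0)=C₂(0)=0 gives C₂(t) = C_in[1 − (τ₁ e^(−t/τ₁) − τ₂ e^(−t/τ₂))/(τ₁ − τ₂)].
At t = 26.7: e^(−t/τ₁) = 0.030454, e^(−t/τ₂) = 0.26222.
C₂ = 4.68·[1 − (7.6471·0.030454 − 19.947·0.26222)/(-12.299)] = 4.68·0.59369 = 2.7784 mg/L.

2.78 mg/L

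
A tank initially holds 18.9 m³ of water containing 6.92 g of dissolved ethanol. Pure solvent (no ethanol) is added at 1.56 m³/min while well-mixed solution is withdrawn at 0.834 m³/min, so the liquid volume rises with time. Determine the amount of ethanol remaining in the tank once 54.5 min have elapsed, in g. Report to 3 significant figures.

Total volume: dV/dt = Q_in − Q_out = 0.72600 m³/min, so V(t) = 18.9 + 0.72600 t and V(54.5) = 58.467 m³.
No ethanol enters, so dm/dt = −Q_out · (m/V).
dm/m = −Q_out dt/(V₀ + 0.72600 t); integrating gives ln(m/m₀) = −(Q_out/(Q_in−Q_out)) ln(V/V₀).
m = m₀ (V₀/V)^(Q_out/(Q_in−Q_out)) = 6.92 × (18.9/58.467)^(1.1488) = 1.8910 g.

1.89 g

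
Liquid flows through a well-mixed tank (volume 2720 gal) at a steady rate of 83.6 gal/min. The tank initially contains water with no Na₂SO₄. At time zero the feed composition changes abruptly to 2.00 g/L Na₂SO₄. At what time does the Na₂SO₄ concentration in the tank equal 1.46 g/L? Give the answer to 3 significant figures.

42.6 min

Accumulation = in − out for the solute gives V dC/dt = Q(C_in − C), so τ = V/Q = 32.536 min.
C(t) = C_in + (C₀ − C_in) e^(−t/τ). Set C = 1.46 and solve for t:
e^(−t/τ) = (C − C_in)/(C₀ − C_in) = (1.46 − 2.00)/(0 − 2.00) = 0.27000
t = −τ ln(…) = 32.536 × 1.3093 = 42.600 min.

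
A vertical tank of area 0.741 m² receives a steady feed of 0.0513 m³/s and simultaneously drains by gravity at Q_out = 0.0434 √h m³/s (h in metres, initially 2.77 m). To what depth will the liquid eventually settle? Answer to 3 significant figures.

1.40 m

A dh/dt = Q_in − 0.0434 √h. Steady state requires inflow = outflow:
Q_in = 0.0434 √h_ss ⇒ √h_ss = 0.0513/0.0434 = 1.1820.
h_ss = 1.1820² = 1.3972 m. (Since h₀ = 2.77 m > h_ss, the level will fall toward this value.)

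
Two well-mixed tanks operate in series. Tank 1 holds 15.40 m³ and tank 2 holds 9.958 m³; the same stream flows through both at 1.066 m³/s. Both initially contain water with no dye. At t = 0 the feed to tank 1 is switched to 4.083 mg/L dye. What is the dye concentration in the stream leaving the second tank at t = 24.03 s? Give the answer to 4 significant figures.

Species balance on tank i: dCᵢ/dt = (Cᵢ₋₁ − Cᵢ)/τᵢ with τᵢ = Vᵢ/Q.
τ₁ = 15.40/1.066 = 14.4465 s; τ₂ = 9.958/1.066 = 9.34146 s.
Tank 1: C₁ = C_in(1 − e^(−t/τ₁)). Tank 2 (τ₁ ≠ τ₂): C₂ = C_in[1 − (τ₁ e^(−t/τ₁) − τ₂ e^(−t/τ₂))/(τ₁ − τ₂)].
At t = 24.03: e^(−t/τ₁) = 0.189498, e^(−t/τ₂) = 0.0763519.
C₂ = 4.083·[1 − (14.4465·0.189498 − 9.34146·0.0763519)/(5.10507)] = 4.083·0.603462 = 2.46393 mg/L.

2.464 mg/L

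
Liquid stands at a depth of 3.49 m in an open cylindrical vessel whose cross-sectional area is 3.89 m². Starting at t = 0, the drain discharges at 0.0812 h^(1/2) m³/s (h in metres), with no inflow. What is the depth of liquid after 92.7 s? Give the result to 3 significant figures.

Unsteady balance on liquid volume: A dh/dt = −0.0812 √h.
Separate and integrate: 2(√h − √h₀) = −(0.0812/A) t.
√h = √3.49 − 0.0812·92.7/(2·3.89) = 1.8682 − 0.96751 = 0.90064.
h = 0.90064² = 0.81116 m.

0.811 m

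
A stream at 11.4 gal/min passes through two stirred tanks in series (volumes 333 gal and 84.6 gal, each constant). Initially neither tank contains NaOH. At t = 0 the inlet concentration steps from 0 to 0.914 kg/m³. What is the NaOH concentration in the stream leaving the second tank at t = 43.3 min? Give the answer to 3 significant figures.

Time constants: τᵢ = Vᵢ/Q for each well-mixed tank.
τ₁ = 333/11.4 = 29.211 min; τ₂ = 84.6/11.4 = 7.4211 min.
Solving the cascade with C₁(0)=C₂(0)=0 gives C₂(t) = C_in[1 − (τ₁ e^(−t/τ₁) − τ₂ e^(−t/τ₂))/(τ₁ − τ₂)].
At t = 43.3: e^(−t/τ₁) = 0.22711, e^(−t/τ₂) = 0.0029241.
C₂ = 0.914·[1 − (29.211·0.22711 − 7.4211·0.0029241)/(21.789)] = 0.914·0.69654 = 0.63664 kg/m³.

0.637 kg/m³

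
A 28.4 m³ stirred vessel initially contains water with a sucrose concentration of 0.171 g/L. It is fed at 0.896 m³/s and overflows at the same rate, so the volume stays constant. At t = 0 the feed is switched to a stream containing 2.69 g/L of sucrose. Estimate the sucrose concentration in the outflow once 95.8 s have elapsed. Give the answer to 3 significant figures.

2.57 g/L

Transient balance on the dissolved component: V dC/dt = Q(C_in − C).
Time constant τ = V/Q = 28.4/0.896 = 31.696 s.
Solution: C(t) = C_in + (C₀ − C_in) e^(−t/τ).
C(95.8) = 2.69 + (0.171 − 2.69)·e^(−95.8/31.696) = 2.69 + (-2.5190)·0.048683 = 2.5674 g/L.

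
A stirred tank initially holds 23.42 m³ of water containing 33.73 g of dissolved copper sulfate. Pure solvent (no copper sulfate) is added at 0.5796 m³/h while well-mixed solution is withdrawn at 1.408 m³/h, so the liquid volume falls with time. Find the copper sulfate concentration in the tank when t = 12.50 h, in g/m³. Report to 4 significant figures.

Total volume: dV/dt = Q_in − Q_out = -0.828400 m³/h, so V(t) = 23.42 − 0.828400 t and V(12.50) = 13.0650 m³.
Species balance (pure solvent in): dm/dt = −Q_out · m/V(t).
dm/m = −Q_out dt/(V₀ − 0.828400 t); integrating gives ln(m/m₀) = −(Q_out/(Q_in−Q_out)) ln(V/V₀).
m = m₀ (V₀/V)^(Q_out/(Q_in−Q_out)) = 33.73 × (23.42/13.0650)^(-1.69966) = 12.5081 g.
C = m/V = 12.5081/13.0650 = 0.957372 g/m³.

0.9574 g/m³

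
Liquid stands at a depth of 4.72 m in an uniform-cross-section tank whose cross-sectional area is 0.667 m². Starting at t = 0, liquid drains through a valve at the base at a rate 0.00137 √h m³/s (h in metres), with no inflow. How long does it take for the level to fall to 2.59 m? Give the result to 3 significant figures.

548 s

With no inflow, A dh/dt = −0.00137 √h.
Separate and integrate: 2(√h − √h₀) = −(0.00137/A) t.
t = 2A(√h₀ − √h)/0.00137 = 2·0.667·(√4.72 − √2.59)/0.00137
  = 1.3340 × (2.1726 − 1.6093) / 0.00137 = 548.41 s.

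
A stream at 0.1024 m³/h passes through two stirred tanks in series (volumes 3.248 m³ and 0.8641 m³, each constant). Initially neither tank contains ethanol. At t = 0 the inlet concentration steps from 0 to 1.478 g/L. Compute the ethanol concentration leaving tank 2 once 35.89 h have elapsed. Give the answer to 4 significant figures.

0.8361 g/L

Species balance on tank i: dCᵢ/dt = (Cᵢ₋₁ − Cᵢ)/τᵢ with τᵢ = Vᵢ/Q.
τ₁ = 3.248/0.1024 = 31.7188 h; τ₂ = 0.8641/0.1024 = 8.43848 h.
Solving the cascade with C₁(0)=C₂(0)=0 gives C₂(t) = C_in[1 − (τ₁ e^(−t/τ₁) − τ₂ e^(−t/τ₂))/(τ₁ − τ₂)].
At t = 35.89: e^(−t/τ₁) = 0.322547, e^(−t/τ₂) = 0.0142196.
C₂ = 1.478·[1 − (31.7188·0.322547 − 8.43848·0.0142196)/(23.2803)] = 1.478·0.565693 = 0.836094 g/L.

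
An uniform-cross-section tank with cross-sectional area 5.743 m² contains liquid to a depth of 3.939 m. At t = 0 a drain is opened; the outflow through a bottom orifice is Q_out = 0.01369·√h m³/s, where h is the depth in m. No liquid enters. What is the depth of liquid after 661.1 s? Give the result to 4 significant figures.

1.432 m

With no inflow, A dh/dt = −0.01369 √h.
∫ h^(−1/2) dh = −(0.01369/A) ∫ dt, giving 2√h = 2√h₀ − (0.01369/A) t.
√h = √3.939 − 0.01369·661.1/(2·5.743) = 1.98469 − 0.787956 = 1.19674.
h = 1.19674² = 1.43218 m.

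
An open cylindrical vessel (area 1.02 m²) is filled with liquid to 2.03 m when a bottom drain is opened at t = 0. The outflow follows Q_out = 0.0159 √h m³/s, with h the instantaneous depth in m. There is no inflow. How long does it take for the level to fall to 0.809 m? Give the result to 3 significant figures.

67.4 s

A dh/dt = −Q_out = −0.0159 √h.
This is separable: 2 d(√h)/dt = −0.0159/A, so √h = √h₀ − (0.0159/(2A)) t.
t = 2A(√h₀ − √h)/0.0159 = 2·1.02·(√2.03 − √0.809)/0.0159
  = 2.0400 × (1.4248 − 0.89944) / 0.0159 = 67.402 s.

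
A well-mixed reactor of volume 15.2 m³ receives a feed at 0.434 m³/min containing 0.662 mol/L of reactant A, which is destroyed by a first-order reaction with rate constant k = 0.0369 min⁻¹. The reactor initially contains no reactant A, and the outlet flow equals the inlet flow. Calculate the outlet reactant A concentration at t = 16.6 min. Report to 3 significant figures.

Species balance: V dC/dt = Q C_in − Q C − k V C.
dC/dt = (Q/V) C_in − (Q/V + k) C; effective rate a = Q/V + k = 0.028553 + 0.0369 = 0.065453 min⁻¹.
C_ss = Q C_in/(Q + kV) = 0.28879 mol/L; C(t) = C_ss + (C₀ − C_ss) e^(−a t).
C(16.6) = 0.28879 + (-0.28879)·e^(−0.065453·16.6) = 0.28879 + (-0.28879)·0.33739 = 0.19135 mol/L.

0.191 mol/L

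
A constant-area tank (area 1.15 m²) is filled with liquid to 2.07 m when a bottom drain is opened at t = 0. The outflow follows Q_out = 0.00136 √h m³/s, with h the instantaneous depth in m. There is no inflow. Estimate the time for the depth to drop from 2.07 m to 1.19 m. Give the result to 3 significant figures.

588 s

A dh/dt = −Q_out = −0.00136 √h.
Separate and integrate: 2(√h − √h₀) = −(0.00136/A) t.
t = 2A(√h₀ − √h)/0.00136 = 2·1.15·(√2.07 − √1.19)/0.00136
  = 2.3000 × (1.4387 − 1.0909) / 0.00136 = 588.32 s.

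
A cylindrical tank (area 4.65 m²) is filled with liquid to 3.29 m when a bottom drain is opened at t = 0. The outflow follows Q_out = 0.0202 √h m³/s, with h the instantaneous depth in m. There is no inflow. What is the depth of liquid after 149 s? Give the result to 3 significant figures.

With no inflow, A dh/dt = −0.0202 √h.
Separate and integrate: 2(√h − √h₀) = −(0.0202/A) t.
√h = √3.29 − 0.0202·149/(2·4.65) = 1.8138 − 0.32363 = 1.4902.
h = 1.4902² = 2.2207 m.

2.22 m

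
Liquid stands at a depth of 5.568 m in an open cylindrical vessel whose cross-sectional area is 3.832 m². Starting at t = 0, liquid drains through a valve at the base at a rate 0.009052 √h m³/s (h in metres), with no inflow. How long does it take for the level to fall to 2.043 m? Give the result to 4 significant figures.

With no inflow, A dh/dt = −0.009052 √h.
∫ h^(−1/2) dh = −(0.009052/A) ∫ dt, giving 2√h = 2√h₀ − (0.009052/A) t.
t = 2A(√h₀ − √h)/0.009052 = 2·3.832·(√5.568 − √2.043)/0.009052
  = 7.66400 × (2.35966 − 1.42934) / 0.009052 = 787.673 s.

787.7 s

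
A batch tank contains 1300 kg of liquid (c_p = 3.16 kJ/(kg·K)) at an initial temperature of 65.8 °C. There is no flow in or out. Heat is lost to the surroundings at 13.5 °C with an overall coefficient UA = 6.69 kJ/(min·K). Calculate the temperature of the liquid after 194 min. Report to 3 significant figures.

51.6 °C

Lumped-capacitance energy balance: M c_p dT/dt = UA(T_amb − T).
dT/dt = (T_ss − T)/τ with T_ss = T_amb = 13.500 °C, τ = M c_p/UA = 1300·3.16/6.69 = 614.05 min.
This is linear first-order; T(t) = T_ss + (T₀ − T_ss) e^(−t/τ).
T(194) = 13.500 + (52.300)·0.72911 = 51.632 °C.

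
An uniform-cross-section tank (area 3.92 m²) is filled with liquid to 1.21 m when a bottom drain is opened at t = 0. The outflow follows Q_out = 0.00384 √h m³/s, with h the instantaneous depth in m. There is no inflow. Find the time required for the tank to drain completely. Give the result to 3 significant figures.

2250 s

Volume balance on the tank: A dh/dt = −0.00384 √h.
This is separable: 2 d(√h)/dt = −0.00384/A, so √h = √h₀ − (0.00384/(2A)) t.
Tank is empty when √h = 0: t_empty = 2A√h₀/0.00384.
t_empty = 2·3.92·√1.21/0.00384 = 7.8400·1.1000/0.00384 = 2245.8 s.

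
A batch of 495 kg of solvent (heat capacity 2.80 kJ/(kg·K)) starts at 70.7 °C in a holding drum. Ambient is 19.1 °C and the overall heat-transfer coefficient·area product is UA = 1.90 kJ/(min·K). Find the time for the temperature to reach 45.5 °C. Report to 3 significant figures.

489 min

Heat balance on the well-mixed liquid: M c_p dT/dt = −UA(T − T_amb).
τ = M c_p/UA = 729.47 min; T_ss = T_amb = 19.100 °C.
T(t) = T_ss + (T₀ − T_ss)e^(−t/τ); set T = 45.5:
t = −τ ln[(T − T_ss)/(T₀ − T_ss)] = −729.47 · ln(0.51163) = 488.86 min.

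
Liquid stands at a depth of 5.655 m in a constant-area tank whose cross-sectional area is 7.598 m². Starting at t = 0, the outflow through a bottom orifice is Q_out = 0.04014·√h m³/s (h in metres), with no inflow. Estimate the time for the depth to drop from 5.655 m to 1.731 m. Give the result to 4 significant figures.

402.2 s

Volume balance on the tank: A dh/dt = −0.04014 √h.
This is separable: 2 d(√h)/dt = −0.04014/A, so √h = √h₀ − (0.04014/(2A)) t.
t = 2A(√h₀ − √h)/0.04014 = 2·7.598·(√5.655 − √1.731)/0.04014
  = 15.1960 × (2.37802 − 1.31567) / 0.04014 = 402.179 s.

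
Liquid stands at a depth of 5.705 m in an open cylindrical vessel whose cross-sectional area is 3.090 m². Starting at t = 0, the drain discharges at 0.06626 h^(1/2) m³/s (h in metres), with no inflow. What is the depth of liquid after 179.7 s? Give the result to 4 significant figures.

0.2133 m

With no inflow, A dh/dt = −0.06626 √h.
Separate and integrate: 2(√h − √h₀) = −(0.06626/A) t.
√h = √5.705 − 0.06626·179.7/(2·3.090) = 2.38851 − 1.92669 = 0.461828.
h = 0.461828² = 0.213285 m.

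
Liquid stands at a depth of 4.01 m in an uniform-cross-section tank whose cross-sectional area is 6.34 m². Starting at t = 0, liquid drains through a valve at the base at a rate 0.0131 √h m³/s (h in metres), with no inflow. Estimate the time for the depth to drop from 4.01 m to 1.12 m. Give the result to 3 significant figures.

Unsteady balance on liquid volume: A dh/dt = −0.0131 √h.
Separate and integrate: 2(√h − √h₀) = −(0.0131/A) t.
t = 2A(√h₀ − √h)/0.0131 = 2·6.34·(√4.01 − √1.12)/0.0131
  = 12.680 × (2.0025 − 1.0583) / 0.0131 = 913.93 s.

914 s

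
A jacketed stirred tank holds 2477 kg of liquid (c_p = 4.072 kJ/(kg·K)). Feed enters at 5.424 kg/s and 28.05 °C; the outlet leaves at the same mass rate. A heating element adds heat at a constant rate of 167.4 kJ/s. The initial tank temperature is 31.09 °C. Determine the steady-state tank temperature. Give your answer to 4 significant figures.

35.63 °C

Heat balance on the well-mixed liquid: M c_p dT/dt = ṁ c_p (T_in − T) + 167.4.
At steady state dT/dt = 0 ⇒ T_ss = T_in + Q̇/(ṁ c_p) = 28.05 + 167.4/(5.424·4.072) = 35.6293 °C.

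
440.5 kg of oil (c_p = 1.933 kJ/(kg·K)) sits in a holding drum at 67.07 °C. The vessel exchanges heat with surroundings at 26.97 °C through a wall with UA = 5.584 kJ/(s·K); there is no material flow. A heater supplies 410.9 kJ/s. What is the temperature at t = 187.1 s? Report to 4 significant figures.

M c_p dT/dt = −UA(T − T_amb) + Q̇.
dT/dt = (T_ss − T)/τ with T_ss = T_amb + Q̇/UA = 26.97 + 410.9/5.584 = 100.555 °C, τ = M c_p/UA = 440.5·1.933/5.584 = 152.487 s.
Integrating: T(t) = T_ss + (T₀ − T_ss) e^(−t/τ).
T(187.1) = 100.555 + (-33.4852)·0.293173 = 90.7383 °C.

90.74 °C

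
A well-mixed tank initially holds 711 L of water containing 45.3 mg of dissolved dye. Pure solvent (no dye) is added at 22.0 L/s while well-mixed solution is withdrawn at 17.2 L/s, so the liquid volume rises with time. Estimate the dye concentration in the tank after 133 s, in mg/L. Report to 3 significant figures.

0.00338 mg/L

Let m(t) be the amount of dye. Volume: V(t) = V₀ + (Q_in − Q_out) t = 711 + 4.8000 t; V(133) = 1349.4 L.
Solute balance: dm/dt = 0 − Q_out C = −Q_out m/V(t).
dm/m = −Q_out dt/(V₀ + 4.8000 t); integrating gives ln(m/m₀) = −(Q_out/(Q_in−Q_out)) ln(V/V₀).
m = m₀ (V₀/V)^(Q_out/(Q_in−Q_out)) = 45.3 × (711/1349.4)^(3.5833) = 4.5599 mg.
C = m/V = 4.5599/1349.4 = 0.0033792 mg/L.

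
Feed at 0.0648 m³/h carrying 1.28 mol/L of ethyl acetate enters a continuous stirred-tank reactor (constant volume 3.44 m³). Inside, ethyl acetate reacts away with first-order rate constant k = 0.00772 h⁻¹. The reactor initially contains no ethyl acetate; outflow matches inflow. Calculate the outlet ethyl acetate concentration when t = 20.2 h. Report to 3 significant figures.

0.377 mol/L

Species balance: V dC/dt = Q C_in − Q C − k V C.
This is linear with rate a = Q/V + k = 0.026557 h⁻¹.
C_ss = Q C_in/(Q + kV) = 0.90791 mol/L; C(t) = C_ss + (C₀ − C_ss) e^(−a t).
C(20.2) = 0.90791 + (-0.90791)·e^(−0.026557·20.2) = 0.90791 + (-0.90791)·0.58482 = 0.37695 mol/L.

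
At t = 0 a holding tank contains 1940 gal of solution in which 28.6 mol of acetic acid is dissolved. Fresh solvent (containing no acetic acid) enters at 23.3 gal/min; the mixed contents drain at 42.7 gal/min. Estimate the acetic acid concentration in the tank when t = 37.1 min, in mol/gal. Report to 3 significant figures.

Total volume: dV/dt = Q_in − Q_out = -19.400 gal/min, so V(t) = 1940 − 19.400 t and V(37.1) = 1220.3 gal.
Species balance (pure solvent in): dm/dt = −Q_out · m/V(t).
dm/m = −Q_out dt/(V₀ − 19.400 t); integrating gives ln(m/m₀) = −(Q_out/(Q_in−Q_out)) ln(V/V₀).
m = m₀ (V₀/V)^(Q_out/(Q_in−Q_out)) = 28.6 × (1940/1220.3)^(-2.2010) = 10.308 mol.
C = m/V = 10.308/1220.3 = 0.0084477 mol/gal.

0.00845 mol/gal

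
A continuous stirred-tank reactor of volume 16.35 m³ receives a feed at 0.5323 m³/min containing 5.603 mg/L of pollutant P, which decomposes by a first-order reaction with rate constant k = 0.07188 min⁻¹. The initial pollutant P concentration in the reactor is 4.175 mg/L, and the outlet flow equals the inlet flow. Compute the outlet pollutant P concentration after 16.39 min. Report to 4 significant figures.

2.185 mg/L

V dC/dt = Q(C_in − C) − k V C.
dC/dt = (Q/V) C_in − (Q/V + k) C; effective rate a = Q/V + k = 0.0325566 + 0.07188 = 0.104437 min⁻¹.
C_ss = Q C_in/(Q + kV) = 1.74665 mg/L; C(t) = C_ss + (C₀ − C_ss) e^(−a t).
C(16.39) = 1.74665 + (2.42835)·e^(−0.104437·16.39) = 1.74665 + (2.42835)·0.180556 = 2.18511 mg/L.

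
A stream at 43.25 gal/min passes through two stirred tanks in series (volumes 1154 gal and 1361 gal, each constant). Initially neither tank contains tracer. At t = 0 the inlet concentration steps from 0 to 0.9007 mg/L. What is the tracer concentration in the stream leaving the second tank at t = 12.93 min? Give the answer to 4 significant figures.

Time constants: τᵢ = Vᵢ/Q for each well-mixed tank.
τ₁ = 1154/43.25 = 26.6821 min; τ₂ = 1361/43.25 = 31.4682 min.
Solving the cascade with C₁(0)=C₂(0)=0 gives C₂(t) = C_in[1 − (τ₁ e^(−t/τ₁) − τ₂ e^(−t/τ₂))/(τ₁ − τ₂)].
At t = 12.93: e^(−t/τ₁) = 0.615947, e^(−t/τ₂) = 0.663059.
C₂ = 0.9007·[1 − (26.6821·0.615947 − 31.4682·0.663059)/(-4.78613)] = 0.9007·0.0742937 = 0.0669163 mg/L.

0.06692 mg/L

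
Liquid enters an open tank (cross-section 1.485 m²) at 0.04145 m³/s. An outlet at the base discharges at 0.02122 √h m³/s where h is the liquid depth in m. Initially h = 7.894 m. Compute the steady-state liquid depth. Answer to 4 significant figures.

3.816 m

Mass balance (ρ constant): A dh/dt = Q_in − 0.02122 √h. At steady state dh/dt = 0:
Q_in = 0.02122 √h_ss ⇒ √h_ss = 0.04145/0.02122 = 1.95335.
h_ss = 1.95335² = 3.81556 m. (Since h₀ = 7.894 m > h_ss, the level will fall toward this value.)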